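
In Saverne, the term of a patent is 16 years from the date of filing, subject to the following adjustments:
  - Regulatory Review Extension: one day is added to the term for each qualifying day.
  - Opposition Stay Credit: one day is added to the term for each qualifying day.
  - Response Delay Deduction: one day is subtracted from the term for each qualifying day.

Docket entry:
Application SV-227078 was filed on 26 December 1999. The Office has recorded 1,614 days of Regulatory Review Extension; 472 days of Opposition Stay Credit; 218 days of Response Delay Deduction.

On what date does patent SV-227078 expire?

February 5, 2021

Base term: filing date + 16 years → 26 December 2015.
Regulatory Review Extension: +1614 days → 27 May 2020.
Opposition Stay Credit: +472 days → 11 September 2021.
Response Delay Deduction: −218 days → 5 February 2021.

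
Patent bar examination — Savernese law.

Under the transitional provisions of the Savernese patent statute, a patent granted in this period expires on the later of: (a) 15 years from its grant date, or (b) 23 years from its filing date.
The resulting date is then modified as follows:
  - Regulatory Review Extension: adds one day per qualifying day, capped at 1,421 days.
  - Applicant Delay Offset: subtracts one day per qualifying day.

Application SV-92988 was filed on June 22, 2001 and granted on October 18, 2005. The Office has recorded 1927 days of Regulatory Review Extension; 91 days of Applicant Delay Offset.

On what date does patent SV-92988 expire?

(a) grant + 15 years → 18 October 2020.
(b) filing + 23 years → 22 June 2024.
Later of the two: 22 June 2024.
Regulatory Review Extension: 1927 days claimed exceeds the 1421-day cap, so +1421 days → 13 May 2028.
Applicant Delay Offset: −91 days → 12 February 2028.

February 12, 2028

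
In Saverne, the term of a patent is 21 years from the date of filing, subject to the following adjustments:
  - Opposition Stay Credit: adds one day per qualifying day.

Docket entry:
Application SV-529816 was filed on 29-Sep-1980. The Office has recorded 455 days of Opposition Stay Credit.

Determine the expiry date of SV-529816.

December 28, 2002

Base term: filing date + 21 years → 29 September 2001.
Opposition Stay Credit: +455 days → 28 December 2002.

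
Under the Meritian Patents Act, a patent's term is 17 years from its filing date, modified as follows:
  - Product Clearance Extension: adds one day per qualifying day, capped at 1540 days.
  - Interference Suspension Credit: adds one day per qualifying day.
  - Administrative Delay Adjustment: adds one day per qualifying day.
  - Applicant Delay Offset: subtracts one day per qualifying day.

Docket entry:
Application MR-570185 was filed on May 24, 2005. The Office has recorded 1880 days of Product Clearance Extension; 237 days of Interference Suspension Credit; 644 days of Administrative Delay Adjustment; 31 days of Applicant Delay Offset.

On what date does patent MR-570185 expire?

Base term: filing date + 17 years → 24 May 2022.
Product Clearance Extension: 1880 days claimed exceeds the 1540-day cap, so +1540 days → 11 August 2026.
Interference Suspension Credit: +237 days → 5 April 2027.
Administrative Delay Adjustment: +644 days → 8 January 2029.
Applicant Delay Offset: −31 days → 8 December 2028.

2028-12-08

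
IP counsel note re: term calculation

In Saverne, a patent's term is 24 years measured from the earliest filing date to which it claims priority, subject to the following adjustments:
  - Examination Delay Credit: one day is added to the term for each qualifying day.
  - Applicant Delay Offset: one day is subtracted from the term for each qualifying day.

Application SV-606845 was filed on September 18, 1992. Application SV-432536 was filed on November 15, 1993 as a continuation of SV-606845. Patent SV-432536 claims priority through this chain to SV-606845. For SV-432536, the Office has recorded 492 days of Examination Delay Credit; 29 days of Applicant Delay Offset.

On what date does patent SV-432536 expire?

Earliest priority filing: 18 September 1992.
Base term: 18 September 1992 + 24 years → 18 September 2016.
Examination Delay Credit: +492 days → 23 January 2018.
Applicant Delay Offset: −29 days → 25 December 2017.

2017-12-25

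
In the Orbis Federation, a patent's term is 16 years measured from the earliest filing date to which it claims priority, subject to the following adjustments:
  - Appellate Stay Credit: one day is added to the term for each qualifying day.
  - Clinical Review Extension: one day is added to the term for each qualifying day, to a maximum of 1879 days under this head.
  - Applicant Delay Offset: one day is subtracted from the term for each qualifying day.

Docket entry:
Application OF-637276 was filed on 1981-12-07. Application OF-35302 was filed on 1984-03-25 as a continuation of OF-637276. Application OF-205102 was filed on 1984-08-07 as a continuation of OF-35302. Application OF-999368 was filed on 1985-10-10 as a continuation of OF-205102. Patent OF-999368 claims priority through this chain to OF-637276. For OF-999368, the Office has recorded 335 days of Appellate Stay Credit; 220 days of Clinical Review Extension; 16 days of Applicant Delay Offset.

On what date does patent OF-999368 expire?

1999-05-30

Earliest priority filing: 7 December 1981.
Base term: 7 December 1981 + 16 years → 7 December 1997.
Appellate Stay Credit: +335 days → 7 November 1998.
Clinical Review Extension: 220 days (within the 1879-day cap) → +220 days → 15 June 1999.
Applicant Delay Offset: −16 days → 30 May 1999.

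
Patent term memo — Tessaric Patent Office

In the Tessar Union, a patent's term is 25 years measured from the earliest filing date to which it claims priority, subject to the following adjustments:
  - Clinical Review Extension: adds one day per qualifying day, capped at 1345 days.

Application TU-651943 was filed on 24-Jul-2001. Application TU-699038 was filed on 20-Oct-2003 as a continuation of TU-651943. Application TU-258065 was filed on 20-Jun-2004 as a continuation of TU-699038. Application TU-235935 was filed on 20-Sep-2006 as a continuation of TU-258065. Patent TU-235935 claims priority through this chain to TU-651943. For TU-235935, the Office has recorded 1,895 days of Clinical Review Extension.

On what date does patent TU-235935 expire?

Earliest priority filing: 24 July 2001.
Base term: 24 July 2001 + 25 years → 24 July 2026.
Clinical Review Extension: 1895 days claimed exceeds the 1345-day cap, so +1345 days → 30 March 2030.

March 30, 2030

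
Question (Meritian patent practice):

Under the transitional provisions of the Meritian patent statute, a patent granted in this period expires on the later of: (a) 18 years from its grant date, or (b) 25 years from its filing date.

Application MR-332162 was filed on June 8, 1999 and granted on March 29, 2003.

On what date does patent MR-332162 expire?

2024-06-08

(a) grant + 18 years → 29 March 2021.
(b) filing + 25 years → 8 June 2024.
Later of the two: 8 June 2024.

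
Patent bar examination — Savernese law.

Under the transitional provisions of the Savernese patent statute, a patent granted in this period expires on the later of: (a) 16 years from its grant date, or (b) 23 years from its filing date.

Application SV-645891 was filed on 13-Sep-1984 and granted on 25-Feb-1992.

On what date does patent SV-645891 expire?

(a) grant + 16 years → 25 February 2008.
(b) filing + 23 years → 13 September 2007.
Later of the two: 25 February 2008.

2008-02-25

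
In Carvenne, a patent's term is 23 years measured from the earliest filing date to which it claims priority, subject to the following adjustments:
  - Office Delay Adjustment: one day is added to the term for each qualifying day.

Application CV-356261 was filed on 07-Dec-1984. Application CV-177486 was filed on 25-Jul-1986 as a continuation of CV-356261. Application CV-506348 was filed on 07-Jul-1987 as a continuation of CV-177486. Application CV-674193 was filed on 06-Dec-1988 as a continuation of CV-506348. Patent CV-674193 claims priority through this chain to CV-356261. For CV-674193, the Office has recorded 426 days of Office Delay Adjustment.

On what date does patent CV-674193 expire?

Earliest priority filing: 7 December 1984.
Base term: 7 December 1984 + 23 years → 7 December 2007.
Office Delay Adjustment: +426 days → 5 February 2009.

2009-02-05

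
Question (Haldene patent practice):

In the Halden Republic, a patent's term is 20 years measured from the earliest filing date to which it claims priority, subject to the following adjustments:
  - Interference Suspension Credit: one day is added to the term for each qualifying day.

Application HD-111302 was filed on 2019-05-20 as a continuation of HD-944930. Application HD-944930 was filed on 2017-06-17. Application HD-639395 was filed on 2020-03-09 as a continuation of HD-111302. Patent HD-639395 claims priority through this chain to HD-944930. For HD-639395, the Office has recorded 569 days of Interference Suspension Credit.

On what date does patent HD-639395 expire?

Earliest priority filing: 17 June 2017.
Base term: 17 June 2017 + 20 years → 17 June 2037.
Interference Suspension Credit: +569 days → 7 January 2039.

2039-01-07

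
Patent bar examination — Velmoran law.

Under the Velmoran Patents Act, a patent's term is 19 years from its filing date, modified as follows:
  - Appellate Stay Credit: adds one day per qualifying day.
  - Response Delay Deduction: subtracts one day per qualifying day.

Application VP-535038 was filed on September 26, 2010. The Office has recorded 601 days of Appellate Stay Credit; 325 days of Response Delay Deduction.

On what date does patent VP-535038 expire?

Base term: filing date + 19 years → 26 September 2029.
Appellate Stay Credit: +601 days → 20 May 2031.
Response Delay Deduction: −325 days → 29 June 2030.

June 29, 2030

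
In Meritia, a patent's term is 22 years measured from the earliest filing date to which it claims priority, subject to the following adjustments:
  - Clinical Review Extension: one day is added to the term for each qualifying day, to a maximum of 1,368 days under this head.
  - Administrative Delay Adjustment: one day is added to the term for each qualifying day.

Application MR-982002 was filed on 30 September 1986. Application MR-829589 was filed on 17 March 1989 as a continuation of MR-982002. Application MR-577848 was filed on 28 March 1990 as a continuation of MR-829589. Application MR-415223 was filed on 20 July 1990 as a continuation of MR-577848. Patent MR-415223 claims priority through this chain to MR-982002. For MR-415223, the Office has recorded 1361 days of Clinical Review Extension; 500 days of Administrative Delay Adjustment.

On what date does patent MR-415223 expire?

2013-11-04

Earliest priority filing: 30 September 1986.
Base term: 30 September 1986 + 22 years → 30 September 2008.
Clinical Review Extension: 1361 days (within the 1368-day cap) → +1361 days → 22 June 2012.
Administrative Delay Adjustment: +500 days → 4 November 2013.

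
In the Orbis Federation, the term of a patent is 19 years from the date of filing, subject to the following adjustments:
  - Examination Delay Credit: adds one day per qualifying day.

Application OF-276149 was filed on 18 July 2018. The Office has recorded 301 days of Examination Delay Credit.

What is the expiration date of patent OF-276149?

2038-05-15

Base term: filing date + 19 years → 18 July 2037.
Examination Delay Credit: +301 days → 15 May 2038.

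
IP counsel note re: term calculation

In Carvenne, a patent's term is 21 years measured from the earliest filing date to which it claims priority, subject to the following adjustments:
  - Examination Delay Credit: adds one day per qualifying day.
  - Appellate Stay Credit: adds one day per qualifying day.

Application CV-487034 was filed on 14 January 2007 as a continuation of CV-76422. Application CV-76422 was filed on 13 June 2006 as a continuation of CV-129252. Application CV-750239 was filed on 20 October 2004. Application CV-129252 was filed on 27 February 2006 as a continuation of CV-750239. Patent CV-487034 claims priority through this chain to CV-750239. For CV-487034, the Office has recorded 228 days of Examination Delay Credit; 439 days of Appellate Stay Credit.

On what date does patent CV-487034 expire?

2027-08-18

Earliest priority filing: 20 October 2004.
Base term: 20 October 2004 + 21 years → 20 October 2025.
Examination Delay Credit: +228 days → 5 June 2026.
Appellate Stay Credit: +439 days → 18 August 2027.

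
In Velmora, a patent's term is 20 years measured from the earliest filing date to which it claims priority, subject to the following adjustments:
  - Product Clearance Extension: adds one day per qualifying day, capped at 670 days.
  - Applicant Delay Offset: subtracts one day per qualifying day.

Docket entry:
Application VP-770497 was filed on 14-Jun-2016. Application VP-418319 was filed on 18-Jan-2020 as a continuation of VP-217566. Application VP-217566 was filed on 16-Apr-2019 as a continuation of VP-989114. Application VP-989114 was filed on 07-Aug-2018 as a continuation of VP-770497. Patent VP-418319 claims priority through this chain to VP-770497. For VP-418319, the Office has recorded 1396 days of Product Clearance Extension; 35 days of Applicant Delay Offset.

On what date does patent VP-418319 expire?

Earliest priority filing: 14 June 2016.
Base term: 14 June 2016 + 20 years → 14 June 2036.
Product Clearance Extension: 1396 days claimed exceeds the 670-day cap, so +670 days → 15 April 2038.
Applicant Delay Offset: −35 days → 11 March 2038.

2038-03-11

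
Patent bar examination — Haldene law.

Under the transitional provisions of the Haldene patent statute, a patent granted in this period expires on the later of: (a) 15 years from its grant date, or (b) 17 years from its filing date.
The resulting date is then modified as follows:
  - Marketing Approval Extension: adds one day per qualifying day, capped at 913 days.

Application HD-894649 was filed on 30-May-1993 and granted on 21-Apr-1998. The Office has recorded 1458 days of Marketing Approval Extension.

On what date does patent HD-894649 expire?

(a) grant + 15 years → 21 April 2013.
(b) filing + 17 years → 30 May 2010.
Later of the two: 21 April 2013.
Marketing Approval Extension: 1458 days claimed exceeds the 913-day cap, so +913 days → 21 October 2015.

2015-10-21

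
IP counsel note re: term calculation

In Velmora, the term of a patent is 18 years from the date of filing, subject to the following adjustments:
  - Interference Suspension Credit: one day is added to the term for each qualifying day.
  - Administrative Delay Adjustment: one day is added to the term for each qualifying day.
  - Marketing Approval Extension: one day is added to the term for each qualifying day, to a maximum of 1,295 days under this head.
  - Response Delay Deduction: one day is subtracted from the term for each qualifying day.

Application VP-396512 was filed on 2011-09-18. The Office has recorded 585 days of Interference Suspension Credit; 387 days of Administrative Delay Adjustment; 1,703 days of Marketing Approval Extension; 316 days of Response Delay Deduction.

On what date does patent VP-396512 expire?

Base term: filing date + 18 years → 18 September 2029.
Interference Suspension Credit: +585 days → 26 April 2031.
Administrative Delay Adjustment: +387 days → 17 May 2032.
Marketing Approval Extension: 1703 days claimed exceeds the 1295-day cap, so +1295 days → 3 December 2035.
Response Delay Deduction: −316 days → 21 January 2035.

2035-01-21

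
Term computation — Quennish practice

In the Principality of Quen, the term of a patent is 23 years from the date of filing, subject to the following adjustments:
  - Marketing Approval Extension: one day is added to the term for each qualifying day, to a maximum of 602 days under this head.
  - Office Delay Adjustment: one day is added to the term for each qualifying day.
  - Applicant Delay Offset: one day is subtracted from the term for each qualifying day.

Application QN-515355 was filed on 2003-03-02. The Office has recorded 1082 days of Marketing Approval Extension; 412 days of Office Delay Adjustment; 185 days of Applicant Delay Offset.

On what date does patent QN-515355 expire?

June 8, 2028

Base term: filing date + 23 years → 2 March 2026.
Marketing Approval Extension: 1082 days claimed exceeds the 602-day cap, so +602 days → 25 October 2027.
Office Delay Adjustment: +412 days → 10 December 2028.
Applicant Delay Offset: −185 days → 8 June 2028.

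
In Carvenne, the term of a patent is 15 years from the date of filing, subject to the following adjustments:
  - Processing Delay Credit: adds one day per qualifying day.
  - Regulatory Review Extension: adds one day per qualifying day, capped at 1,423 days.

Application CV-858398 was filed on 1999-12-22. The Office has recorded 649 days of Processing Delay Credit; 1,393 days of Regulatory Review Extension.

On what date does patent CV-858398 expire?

July 25, 2020

Base term: filing date + 15 years → 22 December 2014.
Processing Delay Credit: +649 days → 1 October 2016.
Regulatory Review Extension: 1393 days (within the 1423-day cap) → +1393 days → 25 July 2020.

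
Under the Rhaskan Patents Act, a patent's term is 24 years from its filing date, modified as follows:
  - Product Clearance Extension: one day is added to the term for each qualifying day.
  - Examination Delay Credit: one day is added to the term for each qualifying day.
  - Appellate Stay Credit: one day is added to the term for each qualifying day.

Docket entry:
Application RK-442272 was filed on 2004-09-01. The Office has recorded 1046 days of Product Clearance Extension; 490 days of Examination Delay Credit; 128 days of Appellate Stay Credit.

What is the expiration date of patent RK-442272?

2033-03-23

Base term: filing date + 24 years → 1 September 2028.
Product Clearance Extension: +1046 days → 14 July 2031.
Examination Delay Credit: +490 days → 15 November 2032.
Appellate Stay Credit: +128 days → 23 March 2033.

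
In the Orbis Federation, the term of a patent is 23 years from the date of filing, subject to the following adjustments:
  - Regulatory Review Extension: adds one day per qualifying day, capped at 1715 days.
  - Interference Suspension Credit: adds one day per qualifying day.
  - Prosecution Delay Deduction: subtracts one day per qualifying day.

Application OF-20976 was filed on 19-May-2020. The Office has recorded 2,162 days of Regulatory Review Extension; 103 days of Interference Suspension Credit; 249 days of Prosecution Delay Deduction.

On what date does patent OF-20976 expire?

Base term: filing date + 23 years → 19 May 2043.
Regulatory Review Extension: 2162 days claimed exceeds the 1715-day cap, so +1715 days → 28 January 2048.
Interference Suspension Credit: +103 days → 10 May 2048.
Prosecution Delay Deduction: −249 days → 4 September 2047.

2047-09-04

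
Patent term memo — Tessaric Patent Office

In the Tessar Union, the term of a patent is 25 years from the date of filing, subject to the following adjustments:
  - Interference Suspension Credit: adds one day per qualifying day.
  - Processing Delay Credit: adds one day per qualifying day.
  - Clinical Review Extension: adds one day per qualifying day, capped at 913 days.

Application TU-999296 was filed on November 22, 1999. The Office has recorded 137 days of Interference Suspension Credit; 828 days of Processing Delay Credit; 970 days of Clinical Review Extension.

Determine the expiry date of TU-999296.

2030-01-13

Base term: filing date + 25 years → 22 November 2024.
Interference Suspension Credit: +137 days → 8 April 2025.
Processing Delay Credit: +828 days → 15 July 2027.
Clinical Review Extension: 970 days claimed exceeds the 913-day cap, so +913 days → 13 January 2030.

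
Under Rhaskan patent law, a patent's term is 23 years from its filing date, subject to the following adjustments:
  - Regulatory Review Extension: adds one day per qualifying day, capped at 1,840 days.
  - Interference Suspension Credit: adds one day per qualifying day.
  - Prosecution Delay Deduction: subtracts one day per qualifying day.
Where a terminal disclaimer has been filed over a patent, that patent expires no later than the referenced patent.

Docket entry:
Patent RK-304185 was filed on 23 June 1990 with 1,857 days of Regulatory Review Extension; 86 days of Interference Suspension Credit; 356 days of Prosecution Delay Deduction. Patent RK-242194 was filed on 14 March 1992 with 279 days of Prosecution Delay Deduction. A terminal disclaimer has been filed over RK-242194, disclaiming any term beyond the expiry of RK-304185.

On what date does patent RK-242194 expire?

June 8, 2014

Natural term of RK-242194:
  Base: filing + 23 years → 14 March 2015.
  Prosecution Delay Deduction: −279 days → 8 June 2014.
Expiry of referenced patent RK-304185:
  Base: filing + 23 years → 23 June 2013.
  Regulatory Review Extension: 1857 days claimed exceeds the 1840-day cap, so +1840 days → 7 July 2018.
  Interference Suspension Credit: +86 days → 1 October 2018.
  Prosecution Delay Deduction: −356 days → 10 October 2017.
Terminal disclaimer: RK-242194 expires on the earlier of 8 June 2014 and 10 October 2017.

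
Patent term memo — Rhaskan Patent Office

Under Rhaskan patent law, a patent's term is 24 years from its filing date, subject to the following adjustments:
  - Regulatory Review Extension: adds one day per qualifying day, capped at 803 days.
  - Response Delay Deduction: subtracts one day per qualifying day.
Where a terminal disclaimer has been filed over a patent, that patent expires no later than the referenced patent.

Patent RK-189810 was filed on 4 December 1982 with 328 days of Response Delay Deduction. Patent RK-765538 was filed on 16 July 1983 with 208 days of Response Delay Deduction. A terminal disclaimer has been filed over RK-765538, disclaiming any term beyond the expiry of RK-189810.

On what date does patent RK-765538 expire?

2006-01-10

Natural term of RK-765538:
  Base: filing + 24 years → 16 July 2007.
  Response Delay Deduction: −208 days → 20 December 2006.
Expiry of referenced patent RK-189810:
  Base: filing + 24 years → 4 December 2006.
  Response Delay Deduction: −328 days → 10 January 2006.
Terminal disclaimer: RK-765538 expires on the earlier of 20 December 2006 and 10 January 2006.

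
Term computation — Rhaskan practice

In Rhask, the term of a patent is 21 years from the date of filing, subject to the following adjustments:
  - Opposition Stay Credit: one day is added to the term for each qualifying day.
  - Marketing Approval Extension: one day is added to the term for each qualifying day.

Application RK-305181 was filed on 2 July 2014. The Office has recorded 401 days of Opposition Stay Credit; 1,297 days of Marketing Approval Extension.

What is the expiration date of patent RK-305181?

Base term: filing date + 21 years → 2 July 2035.
Opposition Stay Credit: +401 days → 6 August 2036.
Marketing Approval Extension: +1297 days → 24 February 2040.

2040-02-24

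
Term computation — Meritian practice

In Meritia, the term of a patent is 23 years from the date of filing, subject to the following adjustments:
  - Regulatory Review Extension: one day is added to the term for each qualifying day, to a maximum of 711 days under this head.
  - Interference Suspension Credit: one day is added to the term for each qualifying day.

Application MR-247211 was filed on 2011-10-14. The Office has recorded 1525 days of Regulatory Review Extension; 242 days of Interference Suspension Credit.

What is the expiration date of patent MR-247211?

May 24, 2037

Base term: filing date + 23 years → 14 October 2034.
Regulatory Review Extension: 1525 days claimed exceeds the 711-day cap, so +711 days → 24 September 2036.
Interference Suspension Credit: +242 days → 24 May 2037.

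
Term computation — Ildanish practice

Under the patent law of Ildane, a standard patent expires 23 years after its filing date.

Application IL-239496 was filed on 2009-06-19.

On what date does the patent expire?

2032-06-19

Filing date + 23 years → 19 June 2032.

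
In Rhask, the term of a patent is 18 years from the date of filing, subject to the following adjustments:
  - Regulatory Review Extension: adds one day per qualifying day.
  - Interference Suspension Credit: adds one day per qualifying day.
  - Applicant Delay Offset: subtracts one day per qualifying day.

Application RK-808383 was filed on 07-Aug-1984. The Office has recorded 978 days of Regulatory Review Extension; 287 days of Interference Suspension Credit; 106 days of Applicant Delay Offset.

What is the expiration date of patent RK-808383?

October 9, 2005

Base term: filing date + 18 years → 7 August 2002.
Regulatory Review Extension: +978 days → 11 April 2005.
Interference Suspension Credit: +287 days → 23 January 2006.
Applicant Delay Offset: −106 days → 9 October 2005.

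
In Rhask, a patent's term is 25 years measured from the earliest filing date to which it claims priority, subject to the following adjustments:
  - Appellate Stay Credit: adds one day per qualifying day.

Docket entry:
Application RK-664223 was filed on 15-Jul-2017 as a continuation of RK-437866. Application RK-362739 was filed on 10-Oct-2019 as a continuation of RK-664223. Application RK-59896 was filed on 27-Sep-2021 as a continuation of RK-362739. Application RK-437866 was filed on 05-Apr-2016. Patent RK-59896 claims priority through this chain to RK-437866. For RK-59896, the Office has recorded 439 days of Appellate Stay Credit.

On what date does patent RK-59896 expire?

Earliest priority filing: 5 April 2016.
Base term: 5 April 2016 + 25 years → 5 April 2041.
Appellate Stay Credit: +439 days → 18 June 2042.

June 18, 2042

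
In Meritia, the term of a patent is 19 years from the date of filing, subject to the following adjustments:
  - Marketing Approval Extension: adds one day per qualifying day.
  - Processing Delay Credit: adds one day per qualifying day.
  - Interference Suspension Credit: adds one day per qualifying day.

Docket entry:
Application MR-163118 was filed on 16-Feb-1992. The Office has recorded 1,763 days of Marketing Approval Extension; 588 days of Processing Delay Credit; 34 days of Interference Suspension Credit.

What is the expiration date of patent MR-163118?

Base term: filing date + 19 years → 16 February 2011.
Marketing Approval Extension: +1763 days → 15 December 2015.
Processing Delay Credit: +588 days → 25 July 2017.
Interference Suspension Credit: +34 days → 28 August 2017.

August 28, 2017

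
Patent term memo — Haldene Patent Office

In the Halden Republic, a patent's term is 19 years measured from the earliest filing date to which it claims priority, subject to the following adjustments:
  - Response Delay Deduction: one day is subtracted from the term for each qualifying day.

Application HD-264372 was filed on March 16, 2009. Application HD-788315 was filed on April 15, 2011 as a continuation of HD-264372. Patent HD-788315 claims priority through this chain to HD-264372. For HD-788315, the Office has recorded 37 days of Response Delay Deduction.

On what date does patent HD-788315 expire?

Earliest priority filing: 16 March 2009.
Base term: 16 March 2009 + 19 years → 16 March 2028.
Response Delay Deduction: −37 days → 8 February 2028.

2028-02-08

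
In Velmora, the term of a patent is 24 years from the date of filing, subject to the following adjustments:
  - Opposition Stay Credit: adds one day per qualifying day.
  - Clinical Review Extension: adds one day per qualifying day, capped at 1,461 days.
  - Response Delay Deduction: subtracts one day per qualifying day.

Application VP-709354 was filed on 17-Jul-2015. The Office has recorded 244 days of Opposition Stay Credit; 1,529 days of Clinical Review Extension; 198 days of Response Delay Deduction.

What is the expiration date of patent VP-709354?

Base term: filing date + 24 years → 17 July 2039.
Opposition Stay Credit: +244 days → 17 March 2040.
Clinical Review Extension: 1529 days claimed exceeds the 1461-day cap, so +1461 days → 17 March 2044.
Response Delay Deduction: −198 days → 1 September 2043.

2043-09-01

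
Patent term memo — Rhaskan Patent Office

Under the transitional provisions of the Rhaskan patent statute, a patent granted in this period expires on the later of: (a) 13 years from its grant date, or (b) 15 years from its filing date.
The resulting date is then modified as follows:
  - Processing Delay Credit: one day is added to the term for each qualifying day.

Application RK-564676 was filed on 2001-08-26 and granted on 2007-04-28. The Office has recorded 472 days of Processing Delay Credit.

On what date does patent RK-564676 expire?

(a) grant + 13 years → 28 April 2020.
(b) filing + 15 years → 26 August 2016.
Later of the two: 28 April 2020.
Processing Delay Credit: +472 days → 13 August 2021.

August 13, 2021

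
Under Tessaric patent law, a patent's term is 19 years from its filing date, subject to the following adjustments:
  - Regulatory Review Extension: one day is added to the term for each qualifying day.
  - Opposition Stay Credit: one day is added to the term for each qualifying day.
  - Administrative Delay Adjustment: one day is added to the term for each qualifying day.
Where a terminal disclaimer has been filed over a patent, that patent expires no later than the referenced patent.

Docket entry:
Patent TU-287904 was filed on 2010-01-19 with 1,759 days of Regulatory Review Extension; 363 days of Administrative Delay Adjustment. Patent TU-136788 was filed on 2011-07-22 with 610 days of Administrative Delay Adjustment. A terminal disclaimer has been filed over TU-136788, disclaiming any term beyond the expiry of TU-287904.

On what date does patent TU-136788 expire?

Natural term of TU-136788:
  Base: filing + 19 years → 22 July 2030.
  Administrative Delay Adjustment: +610 days → 23 March 2032.
Expiry of referenced patent TU-287904:
  Base: filing + 19 years → 19 January 2029.
  Regulatory Review Extension: +1759 days → 13 November 2033.
  Administrative Delay Adjustment: +363 days → 11 November 2034.
Terminal disclaimer: TU-136788 expires on the earlier of 23 March 2032 and 11 November 2034.

March 23, 2032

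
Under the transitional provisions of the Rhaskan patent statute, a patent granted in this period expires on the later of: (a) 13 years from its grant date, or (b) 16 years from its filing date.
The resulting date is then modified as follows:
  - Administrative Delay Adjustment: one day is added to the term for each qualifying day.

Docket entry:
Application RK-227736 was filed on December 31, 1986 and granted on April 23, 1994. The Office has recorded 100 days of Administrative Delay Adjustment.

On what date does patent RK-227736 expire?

(a) grant + 13 years → 23 April 2007.
(b) filing + 16 years → 31 December 2002.
Later of the two: 23 April 2007.
Administrative Delay Adjustment: +100 days → 1 August 2007.

2007-08-01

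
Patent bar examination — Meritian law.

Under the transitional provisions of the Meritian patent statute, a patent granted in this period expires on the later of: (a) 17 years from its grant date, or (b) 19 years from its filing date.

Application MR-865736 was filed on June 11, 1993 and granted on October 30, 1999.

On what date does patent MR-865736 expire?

2016-10-30

(a) grant + 17 years → 30 October 2016.
(b) filing + 19 years → 11 June 2012.
Later of the two: 30 October 2016.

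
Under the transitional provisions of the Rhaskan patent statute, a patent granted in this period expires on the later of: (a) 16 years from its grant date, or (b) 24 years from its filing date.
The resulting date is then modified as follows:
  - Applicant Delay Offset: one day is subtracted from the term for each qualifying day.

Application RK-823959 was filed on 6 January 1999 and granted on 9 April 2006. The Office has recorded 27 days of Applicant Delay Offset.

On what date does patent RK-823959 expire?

2022-12-10

(a) grant + 16 years → 9 April 2022.
(b) filing + 24 years → 6 January 2023.
Later of the two: 6 January 2023.
Applicant Delay Offset: −27 days → 10 December 2022.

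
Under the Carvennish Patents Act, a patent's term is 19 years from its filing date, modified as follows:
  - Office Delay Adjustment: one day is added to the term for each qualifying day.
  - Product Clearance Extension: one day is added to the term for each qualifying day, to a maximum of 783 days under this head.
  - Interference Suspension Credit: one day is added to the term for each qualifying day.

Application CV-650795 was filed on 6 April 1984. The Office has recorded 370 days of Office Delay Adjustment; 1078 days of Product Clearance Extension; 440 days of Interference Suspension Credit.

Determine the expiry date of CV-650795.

Base term: filing date + 19 years → 6 April 2003.
Office Delay Adjustment: +370 days → 10 April 2004.
Product Clearance Extension: 1078 days claimed exceeds the 783-day cap, so +783 days → 2 June 2006.
Interference Suspension Credit: +440 days → 16 August 2007.

2007-08-16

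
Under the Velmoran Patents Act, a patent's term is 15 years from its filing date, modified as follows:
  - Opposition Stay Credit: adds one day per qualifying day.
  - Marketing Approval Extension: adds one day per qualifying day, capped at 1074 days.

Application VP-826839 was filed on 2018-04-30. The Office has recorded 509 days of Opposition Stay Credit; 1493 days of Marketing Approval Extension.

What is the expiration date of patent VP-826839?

2037-08-30

Base term: filing date + 15 years → 30 April 2033.
Opposition Stay Credit: +509 days → 21 September 2034.
Marketing Approval Extension: 1493 days claimed exceeds the 1074-day cap, so +1074 days → 30 August 2037.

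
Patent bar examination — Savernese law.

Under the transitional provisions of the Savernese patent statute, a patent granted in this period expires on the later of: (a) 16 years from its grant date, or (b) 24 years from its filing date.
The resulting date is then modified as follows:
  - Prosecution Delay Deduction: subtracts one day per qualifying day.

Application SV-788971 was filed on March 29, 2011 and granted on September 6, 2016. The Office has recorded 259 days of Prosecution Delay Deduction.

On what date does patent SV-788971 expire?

July 13, 2034

(a) grant + 16 years → 6 September 2032.
(b) filing + 24 years → 29 March 2035.
Later of the two: 29 March 2035.
Prosecution Delay Deduction: −259 days → 13 July 2034.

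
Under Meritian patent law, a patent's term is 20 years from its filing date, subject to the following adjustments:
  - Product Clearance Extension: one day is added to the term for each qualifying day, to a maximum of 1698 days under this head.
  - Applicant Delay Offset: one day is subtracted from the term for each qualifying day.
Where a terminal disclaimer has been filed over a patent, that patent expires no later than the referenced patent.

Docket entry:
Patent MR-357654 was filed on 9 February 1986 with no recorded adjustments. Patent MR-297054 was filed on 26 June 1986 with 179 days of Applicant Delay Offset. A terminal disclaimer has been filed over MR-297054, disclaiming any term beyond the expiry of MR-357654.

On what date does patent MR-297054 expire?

December 29, 2005

Natural term of MR-297054:
  Base: filing + 20 years → 26 June 2006.
  Applicant Delay Offset: −179 days → 29 December 2005.
Expiry of referenced patent MR-357654:
  Base: filing + 20 years → 9 February 2006.
Terminal disclaimer: MR-297054 expires on the earlier of 29 December 2005 and 9 February 2006.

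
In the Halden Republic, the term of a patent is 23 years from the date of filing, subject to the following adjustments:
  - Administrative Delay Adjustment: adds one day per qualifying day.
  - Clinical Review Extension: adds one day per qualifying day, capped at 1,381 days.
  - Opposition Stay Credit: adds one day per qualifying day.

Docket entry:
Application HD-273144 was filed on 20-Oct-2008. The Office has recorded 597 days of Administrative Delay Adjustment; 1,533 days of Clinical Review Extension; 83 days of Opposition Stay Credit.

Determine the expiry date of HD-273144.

Base term: filing date + 23 years → 20 October 2031.
Administrative Delay Adjustment: +597 days → 8 June 2033.
Clinical Review Extension: 1533 days claimed exceeds the 1381-day cap, so +1381 days → 20 March 2037.
Opposition Stay Credit: +83 days → 11 June 2037.

2037-06-11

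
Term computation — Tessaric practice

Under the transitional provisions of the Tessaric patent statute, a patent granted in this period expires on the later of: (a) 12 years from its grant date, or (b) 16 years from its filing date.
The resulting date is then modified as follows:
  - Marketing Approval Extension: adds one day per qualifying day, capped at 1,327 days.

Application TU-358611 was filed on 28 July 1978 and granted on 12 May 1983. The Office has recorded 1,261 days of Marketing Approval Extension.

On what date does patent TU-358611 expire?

(a) grant + 12 years → 12 May 1995.
(b) filing + 16 years → 28 July 1994.
Later of the two: 12 May 1995.
Marketing Approval Extension: 1261 days (within the 1327-day cap) → +1261 days → 24 October 1998.

October 24, 1998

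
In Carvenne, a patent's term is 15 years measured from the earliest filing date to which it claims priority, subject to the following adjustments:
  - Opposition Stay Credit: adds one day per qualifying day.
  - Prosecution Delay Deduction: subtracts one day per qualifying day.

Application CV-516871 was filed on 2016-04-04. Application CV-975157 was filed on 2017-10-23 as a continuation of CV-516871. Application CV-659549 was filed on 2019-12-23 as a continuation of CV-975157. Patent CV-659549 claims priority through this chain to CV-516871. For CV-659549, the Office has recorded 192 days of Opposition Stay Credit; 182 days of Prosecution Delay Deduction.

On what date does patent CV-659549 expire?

Earliest priority filing: 4 April 2016.
Base term: 4 April 2016 + 15 years → 4 April 2031.
Opposition Stay Credit: +192 days → 13 October 2031.
Prosecution Delay Deduction: −182 days → 14 April 2031.

2031-04-14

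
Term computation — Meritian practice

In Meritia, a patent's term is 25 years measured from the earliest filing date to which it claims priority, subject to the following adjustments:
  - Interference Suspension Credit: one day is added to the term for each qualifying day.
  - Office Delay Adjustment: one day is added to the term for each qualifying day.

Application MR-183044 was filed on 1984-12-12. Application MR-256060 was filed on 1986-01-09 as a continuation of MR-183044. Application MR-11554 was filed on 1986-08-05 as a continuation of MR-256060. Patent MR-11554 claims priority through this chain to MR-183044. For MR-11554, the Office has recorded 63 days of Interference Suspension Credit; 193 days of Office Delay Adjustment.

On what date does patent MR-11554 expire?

Earliest priority filing: 12 December 1984.
Base term: 12 December 1984 + 25 years → 12 December 2009.
Interference Suspension Credit: +63 days → 13 February 2010.
Office Delay Adjustment: +193 days → 25 August 2010.

August 25, 2010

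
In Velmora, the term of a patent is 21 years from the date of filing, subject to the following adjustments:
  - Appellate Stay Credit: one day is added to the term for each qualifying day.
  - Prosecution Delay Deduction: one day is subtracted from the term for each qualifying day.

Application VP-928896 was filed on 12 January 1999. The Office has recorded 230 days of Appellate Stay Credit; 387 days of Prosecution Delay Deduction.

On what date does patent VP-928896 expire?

Base term: filing date + 21 years → 12 January 2020.
Appellate Stay Credit: +230 days → 29 August 2020.
Prosecution Delay Deduction: −387 days → 8 August 2019.

2019-08-08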